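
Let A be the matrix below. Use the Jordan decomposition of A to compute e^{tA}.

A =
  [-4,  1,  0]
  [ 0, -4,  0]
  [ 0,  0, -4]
e^{tA} =
  [exp(-4*t), t*exp(-4*t), 0]
  [0, exp(-4*t), 0]
  [0, 0, exp(-4*t)]

Strategy: write A = P · J · P⁻¹ where J is a Jordan canonical form, so e^{tA} = P · e^{tJ} · P⁻¹, and e^{tJ} can be computed block-by-block.

A has Jordan form
J =
  [-4,  1,  0]
  [ 0, -4,  0]
  [ 0,  0, -4]
(up to reordering of blocks).

Per-block formulas:
  For a 2×2 Jordan block J_2(-4): exp(t · J_2(-4)) = e^(-4t)·(I + t·N), where N is the 2×2 nilpotent shift.
  For a 1×1 block at λ = -4: exp(t · [-4]) = [e^(-4t)].

After assembling e^{tJ} and conjugating by P, we get:

e^{tA} =
  [exp(-4*t), t*exp(-4*t), 0]
  [0, exp(-4*t), 0]
  [0, 0, exp(-4*t)]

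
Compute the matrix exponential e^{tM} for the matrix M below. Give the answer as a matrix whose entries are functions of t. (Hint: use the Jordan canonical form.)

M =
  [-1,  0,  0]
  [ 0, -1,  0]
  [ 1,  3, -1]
e^{tM} =
  [exp(-t), 0, 0]
  [0, exp(-t), 0]
  [t*exp(-t), 3*t*exp(-t), exp(-t)]

Strategy: write M = P · J · P⁻¹ where J is a Jordan canonical form, so e^{tM} = P · e^{tJ} · P⁻¹, and e^{tJ} can be computed block-by-block.

M has Jordan form
J =
  [-1,  1,  0]
  [ 0, -1,  0]
  [ 0,  0, -1]
(up to reordering of blocks).

Per-block formulas:
  For a 1×1 block at λ = -1: exp(t · [-1]) = [e^(-1t)].
  For a 2×2 Jordan block J_2(-1): exp(t · J_2(-1)) = e^(-1t)·(I + t·N), where N is the 2×2 nilpotent shift.

After assembling e^{tJ} and conjugating by P, we get:

e^{tM} =
  [exp(-t), 0, 0]
  [0, exp(-t), 0]
  [t*exp(-t), 3*t*exp(-t), exp(-t)]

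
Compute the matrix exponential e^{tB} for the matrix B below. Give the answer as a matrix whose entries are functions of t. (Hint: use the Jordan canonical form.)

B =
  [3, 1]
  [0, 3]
e^{tB} =
  [exp(3*t), t*exp(3*t)]
  [0, exp(3*t)]

Strategy: write B = P · J · P⁻¹ where J is a Jordan canonical form, so e^{tB} = P · e^{tJ} · P⁻¹, and e^{tJ} can be computed block-by-block.

B has Jordan form
J =
  [3, 1]
  [0, 3]
(up to reordering of blocks).

Per-block formulas:
  For a 2×2 Jordan block J_2(3): exp(t · J_2(3)) = e^(3t)·(I + t·N), where N is the 2×2 nilpotent shift.

After assembling e^{tJ} and conjugating by P, we get:

e^{tB} =
  [exp(3*t), t*exp(3*t)]
  [0, exp(3*t)]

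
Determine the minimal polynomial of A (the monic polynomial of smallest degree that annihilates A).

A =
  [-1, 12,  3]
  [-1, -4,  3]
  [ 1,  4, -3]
x^3 + 8*x^2 + 16*x

The characteristic polynomial is χ_A(x) = x*(x + 4)^2, so the eigenvalues are known. The minimal polynomial is
  m_A(x) = Π_λ (x − λ)^{k_λ}
where k_λ is the size of the *largest* Jordan block for λ (equivalently, the smallest k with (A − λI)^k v = 0 for every generalised eigenvector v of λ).

  λ = -4: largest Jordan block has size 2, contributing (x + 4)^2
  λ = 0: largest Jordan block has size 1, contributing (x − 0)

So m_A(x) = x*(x + 4)^2 = x^3 + 8*x^2 + 16*x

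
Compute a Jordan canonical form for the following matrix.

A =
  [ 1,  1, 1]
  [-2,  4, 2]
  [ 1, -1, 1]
J_2(2) ⊕ J_1(2)

The characteristic polynomial is
  det(x·I − A) = x^3 - 6*x^2 + 12*x - 8 = (x - 2)^3

Eigenvalues and multiplicities (the geometric multiplicity of λ is n − rank(A − λI), which equals the number of Jordan blocks for λ):
  λ = 2: algebraic multiplicity = 3, geometric multiplicity = 2

Determining the block sizes for each eigenvalue:
  λ = 2: 2 blocks summing to 3 forces exactly one block of size 2 and the rest size 1 → block sizes [2, 1]

Assembling the blocks gives a Jordan form
J =
  [2, 1, 0]
  [0, 2, 0]
  [0, 0, 2]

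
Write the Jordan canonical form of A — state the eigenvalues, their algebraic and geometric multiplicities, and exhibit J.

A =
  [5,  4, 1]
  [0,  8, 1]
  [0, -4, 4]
J_1(5) ⊕ J_2(6)

The characteristic polynomial is
  det(x·I − A) = x^3 - 17*x^2 + 96*x - 180 = (x - 6)^2*(x - 5)

Eigenvalues and multiplicities (the geometric multiplicity of λ is n − rank(A − λI), which equals the number of Jordan blocks for λ):
  λ = 5: algebraic multiplicity = 1, geometric multiplicity = 1
  λ = 6: algebraic multiplicity = 2, geometric multiplicity = 1

Determining the block sizes for each eigenvalue:
  λ = 5: one block (gm = 1), so the single block has size am = 1 → block sizes [1]
  λ = 6: one block (gm = 1), so the single block has size am = 2 → block sizes [2]

Assembling the blocks gives a Jordan form
J =
  [5, 0, 0]
  [0, 6, 1]
  [0, 0, 6]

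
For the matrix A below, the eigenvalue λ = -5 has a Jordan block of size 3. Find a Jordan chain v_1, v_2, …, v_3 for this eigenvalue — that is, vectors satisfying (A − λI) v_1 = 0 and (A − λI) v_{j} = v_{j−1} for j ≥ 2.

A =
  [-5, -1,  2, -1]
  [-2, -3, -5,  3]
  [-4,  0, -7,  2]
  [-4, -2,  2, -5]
A Jordan chain for λ = -5 of length 3:
v_1 = (-2, 4, 0, -4)ᵀ
v_2 = (0, -2, -4, -4)ᵀ
v_3 = (1, 0, 0, 0)ᵀ

Let N = A − (-5)·I. We want v_3 with N^3 v_3 = 0 but N^2 v_3 ≠ 0; then v_{j-1} := N · v_j for j = 3, …, 2.

Pick v_3 = (1, 0, 0, 0)ᵀ.
Then v_2 = N · v_3 = (0, -2, -4, -4)ᵀ.
Then v_1 = N · v_2 = (-2, 4, 0, -4)ᵀ.

Sanity check: (A − (-5)·I) v_1 = (0, 0, 0, 0)ᵀ = 0. ✓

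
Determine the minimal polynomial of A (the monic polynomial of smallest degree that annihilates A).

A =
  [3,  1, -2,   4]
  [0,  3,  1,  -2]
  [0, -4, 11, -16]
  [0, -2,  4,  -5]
x^3 - 9*x^2 + 27*x - 27

The characteristic polynomial is χ_A(x) = (x - 3)^4, so the eigenvalues are known. The minimal polynomial is
  m_A(x) = Π_λ (x − λ)^{k_λ}
where k_λ is the size of the *largest* Jordan block for λ (equivalently, the smallest k with (A − λI)^k v = 0 for every generalised eigenvector v of λ).

  λ = 3: largest Jordan block has size 3, contributing (x − 3)^3

So m_A(x) = (x - 3)^3 = x^3 - 9*x^2 + 27*x - 27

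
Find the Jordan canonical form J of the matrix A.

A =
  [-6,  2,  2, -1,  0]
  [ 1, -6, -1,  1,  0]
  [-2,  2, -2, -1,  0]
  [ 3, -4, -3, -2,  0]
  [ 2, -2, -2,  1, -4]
J_3(-4) ⊕ J_1(-4) ⊕ J_1(-4)

The characteristic polynomial is
  det(x·I − A) = x^5 + 20*x^4 + 160*x^3 + 640*x^2 + 1280*x + 1024 = (x + 4)^5

Eigenvalues and multiplicities (the geometric multiplicity of λ is n − rank(A − λI), which equals the number of Jordan blocks for λ):
  λ = -4: algebraic multiplicity = 5, geometric multiplicity = 3

Determining the block sizes for each eigenvalue:
  λ = -4: with am = 5 and gm = 3, the partition is not yet determined (e.g. several partitions of 5 into 3 parts exist). Let N = A − (-4)·I. Computing rank(N^1) = 2, rank(N^2) = 1, rank(N^3) = 0; the number of blocks of size ≥ j is rank(N^{j−1}) − rank(N^j), giving [3, 1, 1]. So we have 1 block(s) of size 3, 2 block(s) of size 1 → block sizes [3, 1, 1]

Assembling the blocks gives a Jordan form
J =
  [-4,  1,  0,  0,  0]
  [ 0, -4,  1,  0,  0]
  [ 0,  0, -4,  0,  0]
  [ 0,  0,  0, -4,  0]
  [ 0,  0,  0,  0, -4]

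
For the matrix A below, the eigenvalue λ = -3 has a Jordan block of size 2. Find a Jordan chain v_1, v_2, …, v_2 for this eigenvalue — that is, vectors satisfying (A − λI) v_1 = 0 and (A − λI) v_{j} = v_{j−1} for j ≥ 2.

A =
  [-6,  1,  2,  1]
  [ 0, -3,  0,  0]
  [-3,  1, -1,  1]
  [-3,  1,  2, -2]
A Jordan chain for λ = -3 of length 2:
v_1 = (-3, 0, -3, -3)ᵀ
v_2 = (1, 0, 0, 0)ᵀ

Let N = A − (-3)·I. We want v_2 with N^2 v_2 = 0 but N^1 v_2 ≠ 0; then v_{j-1} := N · v_j for j = 2, …, 2.

Pick v_2 = (1, 0, 0, 0)ᵀ.
Then v_1 = N · v_2 = (-3, 0, -3, -3)ᵀ.

Sanity check: (A − (-3)·I) v_1 = (0, 0, 0, 0)ᵀ = 0. ✓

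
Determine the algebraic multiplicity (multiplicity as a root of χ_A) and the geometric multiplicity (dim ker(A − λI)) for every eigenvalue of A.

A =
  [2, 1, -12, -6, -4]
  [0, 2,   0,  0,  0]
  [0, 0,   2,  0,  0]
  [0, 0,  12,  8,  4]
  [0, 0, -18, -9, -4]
λ = 2: alg = 5, geom = 3

Step 1 — factor the characteristic polynomial to read off the algebraic multiplicities:
  χ_A(x) = (x - 2)^5

Step 2 — compute geometric multiplicities via the rank-nullity identity g(λ) = n − rank(A − λI):
  rank(A − (2)·I) = 2, so dim ker(A − (2)·I) = n − 2 = 3

Summary:
  λ = 2: algebraic multiplicity = 5, geometric multiplicity = 3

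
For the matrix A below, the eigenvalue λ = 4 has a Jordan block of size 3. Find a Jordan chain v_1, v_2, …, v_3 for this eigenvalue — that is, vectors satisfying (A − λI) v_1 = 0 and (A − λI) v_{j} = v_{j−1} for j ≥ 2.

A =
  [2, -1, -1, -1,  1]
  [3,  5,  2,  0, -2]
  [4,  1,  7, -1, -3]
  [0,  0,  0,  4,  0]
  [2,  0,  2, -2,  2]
A Jordan chain for λ = 4 of length 3:
v_1 = (-1, 1, 1, 0, 0)ᵀ
v_2 = (-2, 3, 4, 0, 2)ᵀ
v_3 = (1, 0, 0, 0, 0)ᵀ

Let N = A − (4)·I. We want v_3 with N^3 v_3 = 0 but N^2 v_3 ≠ 0; then v_{j-1} := N · v_j for j = 3, …, 2.

Pick v_3 = (1, 0, 0, 0, 0)ᵀ.
Then v_2 = N · v_3 = (-2, 3, 4, 0, 2)ᵀ.
Then v_1 = N · v_2 = (-1, 1, 1, 0, 0)ᵀ.

Sanity check: (A − (4)·I) v_1 = (0, 0, 0, 0, 0)ᵀ = 0. ✓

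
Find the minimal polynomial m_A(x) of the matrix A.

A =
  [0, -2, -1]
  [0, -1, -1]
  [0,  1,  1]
x^3

The characteristic polynomial is χ_A(x) = x^3, so the eigenvalues are known. The minimal polynomial is
  m_A(x) = Π_λ (x − λ)^{k_λ}
where k_λ is the size of the *largest* Jordan block for λ (equivalently, the smallest k with (A − λI)^k v = 0 for every generalised eigenvector v of λ).

  λ = 0: largest Jordan block has size 3, contributing (x − 0)^3

So m_A(x) = x^3 = x^3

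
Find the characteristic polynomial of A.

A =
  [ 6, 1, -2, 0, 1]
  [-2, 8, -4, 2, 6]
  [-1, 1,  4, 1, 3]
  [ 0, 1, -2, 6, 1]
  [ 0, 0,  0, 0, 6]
x^5 - 30*x^4 + 360*x^3 - 2160*x^2 + 6480*x - 7776

Expanding det(x·I − A) (e.g. by cofactor expansion or by noting that A is similar to its Jordan form J, which has the same characteristic polynomial as A) gives
  χ_A(x) = x^5 - 30*x^4 + 360*x^3 - 2160*x^2 + 6480*x - 7776
which factors as (x - 6)^5. The eigenvalues (with algebraic multiplicities) are λ = 6 with multiplicity 5.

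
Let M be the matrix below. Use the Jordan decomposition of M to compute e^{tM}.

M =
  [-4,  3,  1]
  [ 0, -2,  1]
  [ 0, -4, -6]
e^{tM} =
  [exp(-4*t), t^2*exp(-4*t) + 3*t*exp(-4*t), t^2*exp(-4*t)/2 + t*exp(-4*t)]
  [0, 2*t*exp(-4*t) + exp(-4*t), t*exp(-4*t)]
  [0, -4*t*exp(-4*t), -2*t*exp(-4*t) + exp(-4*t)]

Strategy: write M = P · J · P⁻¹ where J is a Jordan canonical form, so e^{tM} = P · e^{tJ} · P⁻¹, and e^{tJ} can be computed block-by-block.

M has Jordan form
J =
  [-4,  1,  0]
  [ 0, -4,  1]
  [ 0,  0, -4]
(up to reordering of blocks).

Per-block formulas:
  For a 3×3 Jordan block J_3(-4): exp(t · J_3(-4)) = e^(-4t)·(I + t·N + (t^2/2)·N^2), where N is the 3×3 nilpotent shift.

After assembling e^{tJ} and conjugating by P, we get:

e^{tM} =
  [exp(-4*t), t^2*exp(-4*t) + 3*t*exp(-4*t), t^2*exp(-4*t)/2 + t*exp(-4*t)]
  [0, 2*t*exp(-4*t) + exp(-4*t), t*exp(-4*t)]
  [0, -4*t*exp(-4*t), -2*t*exp(-4*t) + exp(-4*t)]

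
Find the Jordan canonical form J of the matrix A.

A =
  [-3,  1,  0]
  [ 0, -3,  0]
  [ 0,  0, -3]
J_2(-3) ⊕ J_1(-3)

The characteristic polynomial is
  det(x·I − A) = x^3 + 9*x^2 + 27*x + 27 = (x + 3)^3

Eigenvalues and multiplicities (the geometric multiplicity of λ is n − rank(A − λI), which equals the number of Jordan blocks for λ):
  λ = -3: algebraic multiplicity = 3, geometric multiplicity = 2

Determining the block sizes for each eigenvalue:
  λ = -3: 2 blocks summing to 3 forces exactly one block of size 2 and the rest size 1 → block sizes [2, 1]

Assembling the blocks gives a Jordan form
J =
  [-3,  1,  0]
  [ 0, -3,  0]
  [ 0,  0, -3]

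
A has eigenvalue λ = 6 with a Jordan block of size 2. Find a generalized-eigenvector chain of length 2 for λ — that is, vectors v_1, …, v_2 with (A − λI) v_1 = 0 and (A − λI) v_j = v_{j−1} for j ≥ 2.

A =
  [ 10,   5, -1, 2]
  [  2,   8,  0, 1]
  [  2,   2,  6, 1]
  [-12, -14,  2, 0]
A Jordan chain for λ = 6 of length 2:
v_1 = (4, 2, 2, -12)ᵀ
v_2 = (1, 0, 0, 0)ᵀ

Let N = A − (6)·I. We want v_2 with N^2 v_2 = 0 but N^1 v_2 ≠ 0; then v_{j-1} := N · v_j for j = 2, …, 2.

Pick v_2 = (1, 0, 0, 0)ᵀ.
Then v_1 = N · v_2 = (4, 2, 2, -12)ᵀ.

Sanity check: (A − (6)·I) v_1 = (0, 0, 0, 0)ᵀ = 0. ✓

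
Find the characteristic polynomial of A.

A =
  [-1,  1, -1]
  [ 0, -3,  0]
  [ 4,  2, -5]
x^3 + 9*x^2 + 27*x + 27

Expanding det(x·I − A) (e.g. by cofactor expansion or by noting that A is similar to its Jordan form J, which has the same characteristic polynomial as A) gives
  χ_A(x) = x^3 + 9*x^2 + 27*x + 27
which factors as (x + 3)^3. The eigenvalues (with algebraic multiplicities) are λ = -3 with multiplicity 3.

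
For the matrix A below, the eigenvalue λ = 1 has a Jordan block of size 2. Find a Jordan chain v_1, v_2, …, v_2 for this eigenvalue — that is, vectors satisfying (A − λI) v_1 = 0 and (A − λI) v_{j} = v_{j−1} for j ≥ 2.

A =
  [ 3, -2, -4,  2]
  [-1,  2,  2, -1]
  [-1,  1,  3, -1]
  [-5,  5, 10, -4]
A Jordan chain for λ = 1 of length 2:
v_1 = (2, -1, -1, -5)ᵀ
v_2 = (1, 0, 0, 0)ᵀ

Let N = A − (1)·I. We want v_2 with N^2 v_2 = 0 but N^1 v_2 ≠ 0; then v_{j-1} := N · v_j for j = 2, …, 2.

Pick v_2 = (1, 0, 0, 0)ᵀ.
Then v_1 = N · v_2 = (2, -1, -1, -5)ᵀ.

Sanity check: (A − (1)·I) v_1 = (0, 0, 0, 0)ᵀ = 0. ✓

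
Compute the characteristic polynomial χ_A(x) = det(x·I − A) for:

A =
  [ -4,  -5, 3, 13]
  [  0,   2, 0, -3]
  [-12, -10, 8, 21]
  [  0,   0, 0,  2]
x^4 - 8*x^3 + 24*x^2 - 32*x + 16

Expanding det(x·I − A) (e.g. by cofactor expansion or by noting that A is similar to its Jordan form J, which has the same characteristic polynomial as A) gives
  χ_A(x) = x^4 - 8*x^3 + 24*x^2 - 32*x + 16
which factors as (x - 2)^4. The eigenvalues (with algebraic multiplicities) are λ = 2 with multiplicity 4.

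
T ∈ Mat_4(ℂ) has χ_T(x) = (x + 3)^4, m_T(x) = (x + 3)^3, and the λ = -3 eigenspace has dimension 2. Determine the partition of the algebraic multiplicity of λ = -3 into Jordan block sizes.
Block sizes for λ = -3: [3, 1]

Step 1 — from the characteristic polynomial, algebraic multiplicity of λ = -3 is 4. From dim ker(T − (-3)·I) = 2, there are exactly 2 Jordan blocks for λ = -3.
Step 2 — from the minimal polynomial, the factor (x + 3)^3 tells us the largest block for λ = -3 has size 3.
Step 3 — with total size 4, 2 blocks, and largest block 3, the block sizes (in nonincreasing order) are [3, 1].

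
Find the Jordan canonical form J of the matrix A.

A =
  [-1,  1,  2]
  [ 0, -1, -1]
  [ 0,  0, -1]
J_3(-1)

The characteristic polynomial is
  det(x·I − A) = x^3 + 3*x^2 + 3*x + 1 = (x + 1)^3

Eigenvalues and multiplicities (the geometric multiplicity of λ is n − rank(A − λI), which equals the number of Jordan blocks for λ):
  λ = -1: algebraic multiplicity = 3, geometric multiplicity = 1

Determining the block sizes for each eigenvalue:
  λ = -1: one block (gm = 1), so the single block has size am = 3 → block sizes [3]

Assembling the blocks gives a Jordan form
J =
  [-1,  1,  0]
  [ 0, -1,  1]
  [ 0,  0, -1]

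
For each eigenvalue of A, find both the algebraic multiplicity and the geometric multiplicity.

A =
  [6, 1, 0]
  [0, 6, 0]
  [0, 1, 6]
λ = 6: alg = 3, geom = 2

Step 1 — factor the characteristic polynomial to read off the algebraic multiplicities:
  χ_A(x) = (x - 6)^3

Step 2 — compute geometric multiplicities via the rank-nullity identity g(λ) = n − rank(A − λI):
  rank(A − (6)·I) = 1, so dim ker(A − (6)·I) = n − 1 = 2

Summary:
  λ = 6: algebraic multiplicity = 3, geometric multiplicity = 2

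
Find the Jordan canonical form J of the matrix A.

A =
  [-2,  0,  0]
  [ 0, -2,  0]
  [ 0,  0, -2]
J_1(-2) ⊕ J_1(-2) ⊕ J_1(-2)

The characteristic polynomial is
  det(x·I − A) = x^3 + 6*x^2 + 12*x + 8 = (x + 2)^3

Eigenvalues and multiplicities (the geometric multiplicity of λ is n − rank(A − λI), which equals the number of Jordan blocks for λ):
  λ = -2: algebraic multiplicity = 3, geometric multiplicity = 3

Determining the block sizes for each eigenvalue:
  λ = -2: gm = am = 3, so every block has size 1 → block sizes [1, 1, 1]

Assembling the blocks gives a Jordan form
J =
  [-2,  0,  0]
  [ 0, -2,  0]
  [ 0,  0, -2]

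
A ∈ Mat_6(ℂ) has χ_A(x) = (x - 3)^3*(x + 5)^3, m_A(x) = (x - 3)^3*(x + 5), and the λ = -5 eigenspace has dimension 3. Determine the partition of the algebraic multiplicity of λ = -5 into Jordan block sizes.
Block sizes for λ = -5: [1, 1, 1]

Step 1 — from the characteristic polynomial, algebraic multiplicity of λ = -5 is 3. From dim ker(A − (-5)·I) = 3, there are exactly 3 Jordan blocks for λ = -5.
Step 2 — from the minimal polynomial, the factor (x + 5) tells us the largest block for λ = -5 has size 1.
Step 3 — with total size 3, 3 blocks, and largest block 1, the block sizes (in nonincreasing order) are [1, 1, 1].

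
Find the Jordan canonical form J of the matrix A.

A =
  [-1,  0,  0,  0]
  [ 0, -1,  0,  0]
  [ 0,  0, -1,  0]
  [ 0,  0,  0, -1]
J_1(-1) ⊕ J_1(-1) ⊕ J_1(-1) ⊕ J_1(-1)

The characteristic polynomial is
  det(x·I − A) = x^4 + 4*x^3 + 6*x^2 + 4*x + 1 = (x + 1)^4

Eigenvalues and multiplicities (the geometric multiplicity of λ is n − rank(A − λI), which equals the number of Jordan blocks for λ):
  λ = -1: algebraic multiplicity = 4, geometric multiplicity = 4

Determining the block sizes for each eigenvalue:
  λ = -1: gm = am = 4, so every block has size 1 → block sizes [1, 1, 1, 1]

Assembling the blocks gives a Jordan form
J =
  [-1,  0,  0,  0]
  [ 0, -1,  0,  0]
  [ 0,  0, -1,  0]
  [ 0,  0,  0, -1]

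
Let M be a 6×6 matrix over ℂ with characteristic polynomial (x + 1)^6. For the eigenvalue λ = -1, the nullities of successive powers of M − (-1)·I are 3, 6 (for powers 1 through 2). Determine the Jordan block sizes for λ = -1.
Block sizes for λ = -1: [2, 2, 2]

From the dimensions of kernels of powers, the number of Jordan blocks of size at least j is d_j − d_{j−1} where d_j = dim ker(N^j) (with d_0 = 0). Computing the differences gives [3, 3].
The number of blocks of size exactly k is (#blocks of size ≥ k) − (#blocks of size ≥ k + 1), so the partition is: 3 block(s) of size 2.
In nonincreasing order the block sizes are [2, 2, 2].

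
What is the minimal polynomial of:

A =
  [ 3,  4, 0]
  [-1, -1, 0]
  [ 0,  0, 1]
x^2 - 2*x + 1

The characteristic polynomial is χ_A(x) = (x - 1)^3, so the eigenvalues are known. The minimal polynomial is
  m_A(x) = Π_λ (x − λ)^{k_λ}
where k_λ is the size of the *largest* Jordan block for λ (equivalently, the smallest k with (A − λI)^k v = 0 for every generalised eigenvector v of λ).

  λ = 1: largest Jordan block has size 2, contributing (x − 1)^2

So m_A(x) = (x - 1)^2 = x^2 - 2*x + 1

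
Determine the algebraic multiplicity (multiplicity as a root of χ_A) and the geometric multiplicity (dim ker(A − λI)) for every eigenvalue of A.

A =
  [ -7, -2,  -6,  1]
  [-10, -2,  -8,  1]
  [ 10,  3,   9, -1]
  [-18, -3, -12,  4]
λ = 1: alg = 4, geom = 2

Step 1 — factor the characteristic polynomial to read off the algebraic multiplicities:
  χ_A(x) = (x - 1)^4

Step 2 — compute geometric multiplicities via the rank-nullity identity g(λ) = n − rank(A − λI):
  rank(A − (1)·I) = 2, so dim ker(A − (1)·I) = n − 2 = 2

Summary:
  λ = 1: algebraic multiplicity = 4, geometric multiplicity = 2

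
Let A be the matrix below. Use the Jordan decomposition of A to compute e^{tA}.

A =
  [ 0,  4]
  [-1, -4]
e^{tA} =
  [2*t*exp(-2*t) + exp(-2*t), 4*t*exp(-2*t)]
  [-t*exp(-2*t), -2*t*exp(-2*t) + exp(-2*t)]

Strategy: write A = P · J · P⁻¹ where J is a Jordan canonical form, so e^{tA} = P · e^{tJ} · P⁻¹, and e^{tJ} can be computed block-by-block.

A has Jordan form
J =
  [-2,  1]
  [ 0, -2]
(up to reordering of blocks).

Per-block formulas:
  For a 2×2 Jordan block J_2(-2): exp(t · J_2(-2)) = e^(-2t)·(I + t·N), where N is the 2×2 nilpotent shift.

After assembling e^{tJ} and conjugating by P, we get:

e^{tA} =
  [2*t*exp(-2*t) + exp(-2*t), 4*t*exp(-2*t)]
  [-t*exp(-2*t), -2*t*exp(-2*t) + exp(-2*t)]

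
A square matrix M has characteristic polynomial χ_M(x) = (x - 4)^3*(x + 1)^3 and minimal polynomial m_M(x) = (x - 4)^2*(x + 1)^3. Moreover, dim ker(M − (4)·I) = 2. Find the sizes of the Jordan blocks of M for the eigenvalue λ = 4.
Block sizes for λ = 4: [2, 1]

Step 1 — from the characteristic polynomial, algebraic multiplicity of λ = 4 is 3. From dim ker(M − (4)·I) = 2, there are exactly 2 Jordan blocks for λ = 4.
Step 2 — from the minimal polynomial, the factor (x − 4)^2 tells us the largest block for λ = 4 has size 2.
Step 3 — with total size 3, 2 blocks, and largest block 2, the block sizes (in nonincreasing order) are [2, 1].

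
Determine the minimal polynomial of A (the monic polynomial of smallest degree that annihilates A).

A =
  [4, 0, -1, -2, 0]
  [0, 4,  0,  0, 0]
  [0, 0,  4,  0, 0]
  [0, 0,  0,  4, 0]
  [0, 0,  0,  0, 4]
x^2 - 8*x + 16

The characteristic polynomial is χ_A(x) = (x - 4)^5, so the eigenvalues are known. The minimal polynomial is
  m_A(x) = Π_λ (x − λ)^{k_λ}
where k_λ is the size of the *largest* Jordan block for λ (equivalently, the smallest k with (A − λI)^k v = 0 for every generalised eigenvector v of λ).

  λ = 4: largest Jordan block has size 2, contributing (x − 4)^2

So m_A(x) = (x - 4)^2 = x^2 - 8*x + 16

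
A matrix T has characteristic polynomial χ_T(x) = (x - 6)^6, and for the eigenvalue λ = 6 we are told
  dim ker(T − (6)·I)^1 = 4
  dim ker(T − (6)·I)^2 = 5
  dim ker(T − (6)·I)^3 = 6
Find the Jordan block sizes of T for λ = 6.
Block sizes for λ = 6: [3, 1, 1, 1]

From the dimensions of kernels of powers, the number of Jordan blocks of size at least j is d_j − d_{j−1} where d_j = dim ker(N^j) (with d_0 = 0). Computing the differences gives [4, 1, 1].
The number of blocks of size exactly k is (#blocks of size ≥ k) − (#blocks of size ≥ k + 1), so the partition is: 3 block(s) of size 1, 1 block(s) of size 3.
In nonincreasing order the block sizes are [3, 1, 1, 1].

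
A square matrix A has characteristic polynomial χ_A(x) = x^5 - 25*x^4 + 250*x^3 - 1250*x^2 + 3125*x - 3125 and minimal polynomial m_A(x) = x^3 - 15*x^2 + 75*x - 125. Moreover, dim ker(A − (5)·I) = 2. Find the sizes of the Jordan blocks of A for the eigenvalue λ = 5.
Block sizes for λ = 5: [3, 2]

Step 1 — from the characteristic polynomial, algebraic multiplicity of λ = 5 is 5. From dim ker(A − (5)·I) = 2, there are exactly 2 Jordan blocks for λ = 5.
Step 2 — from the minimal polynomial, the factor (x − 5)^3 tells us the largest block for λ = 5 has size 3.
Step 3 — with total size 5, 2 blocks, and largest block 3, the block sizes (in nonincreasing order) are [3, 2].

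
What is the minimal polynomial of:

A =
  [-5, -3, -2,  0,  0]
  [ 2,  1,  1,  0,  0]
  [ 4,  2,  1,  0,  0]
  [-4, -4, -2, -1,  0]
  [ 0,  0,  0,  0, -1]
x^3 + 3*x^2 + 3*x + 1

The characteristic polynomial is χ_A(x) = (x + 1)^5, so the eigenvalues are known. The minimal polynomial is
  m_A(x) = Π_λ (x − λ)^{k_λ}
where k_λ is the size of the *largest* Jordan block for λ (equivalently, the smallest k with (A − λI)^k v = 0 for every generalised eigenvector v of λ).

  λ = -1: largest Jordan block has size 3, contributing (x + 1)^3

So m_A(x) = (x + 1)^3 = x^3 + 3*x^2 + 3*x + 1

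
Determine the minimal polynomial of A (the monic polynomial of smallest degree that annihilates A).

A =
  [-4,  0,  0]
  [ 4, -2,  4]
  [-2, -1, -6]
x^2 + 8*x + 16

The characteristic polynomial is χ_A(x) = (x + 4)^3, so the eigenvalues are known. The minimal polynomial is
  m_A(x) = Π_λ (x − λ)^{k_λ}
where k_λ is the size of the *largest* Jordan block for λ (equivalently, the smallest k with (A − λI)^k v = 0 for every generalised eigenvector v of λ).

  λ = -4: largest Jordan block has size 2, contributing (x + 4)^2

So m_A(x) = (x + 4)^2 = x^2 + 8*x + 16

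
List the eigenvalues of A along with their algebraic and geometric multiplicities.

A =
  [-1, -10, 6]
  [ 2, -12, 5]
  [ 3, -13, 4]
λ = -3: alg = 3, geom = 1

Step 1 — factor the characteristic polynomial to read off the algebraic multiplicities:
  χ_A(x) = (x + 3)^3

Step 2 — compute geometric multiplicities via the rank-nullity identity g(λ) = n − rank(A − λI):
  rank(A − (-3)·I) = 2, so dim ker(A − (-3)·I) = n − 2 = 1

Summary:
  λ = -3: algebraic multiplicity = 3, geometric multiplicity = 1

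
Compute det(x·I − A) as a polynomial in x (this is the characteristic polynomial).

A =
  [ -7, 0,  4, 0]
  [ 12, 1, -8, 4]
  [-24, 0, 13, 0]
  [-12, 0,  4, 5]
x^4 - 12*x^3 + 46*x^2 - 60*x + 25

Expanding det(x·I − A) (e.g. by cofactor expansion or by noting that A is similar to its Jordan form J, which has the same characteristic polynomial as A) gives
  χ_A(x) = x^4 - 12*x^3 + 46*x^2 - 60*x + 25
which factors as (x - 5)^2*(x - 1)^2. The eigenvalues (with algebraic multiplicities) are λ = 1 with multiplicity 2, λ = 5 with multiplicity 2.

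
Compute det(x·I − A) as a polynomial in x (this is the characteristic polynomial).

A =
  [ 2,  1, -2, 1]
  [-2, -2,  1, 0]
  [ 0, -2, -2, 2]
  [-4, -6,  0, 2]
x^4

Expanding det(x·I − A) (e.g. by cofactor expansion or by noting that A is similar to its Jordan form J, which has the same characteristic polynomial as A) gives
  χ_A(x) = x^4
which factors as x^4. The eigenvalues (with algebraic multiplicities) are λ = 0 with multiplicity 4.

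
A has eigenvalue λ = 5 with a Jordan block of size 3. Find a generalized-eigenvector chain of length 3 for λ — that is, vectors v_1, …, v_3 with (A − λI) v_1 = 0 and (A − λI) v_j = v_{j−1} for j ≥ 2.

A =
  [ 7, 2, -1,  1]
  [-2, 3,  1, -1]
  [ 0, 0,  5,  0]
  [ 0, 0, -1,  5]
A Jordan chain for λ = 5 of length 3:
v_1 = (-1, 1, 0, 0)ᵀ
v_2 = (-1, 1, 0, -1)ᵀ
v_3 = (0, 0, 1, 0)ᵀ

Let N = A − (5)·I. We want v_3 with N^3 v_3 = 0 but N^2 v_3 ≠ 0; then v_{j-1} := N · v_j for j = 3, …, 2.

Pick v_3 = (0, 0, 1, 0)ᵀ.
Then v_2 = N · v_3 = (-1, 1, 0, -1)ᵀ.
Then v_1 = N · v_2 = (-1, 1, 0, 0)ᵀ.

Sanity check: (A − (5)·I) v_1 = (0, 0, 0, 0)ᵀ = 0. ✓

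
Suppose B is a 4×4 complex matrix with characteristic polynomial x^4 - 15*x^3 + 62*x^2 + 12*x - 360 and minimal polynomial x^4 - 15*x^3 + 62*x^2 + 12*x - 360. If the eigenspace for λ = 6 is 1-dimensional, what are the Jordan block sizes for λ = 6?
Block sizes for λ = 6: [2]

Step 1 — from the characteristic polynomial, algebraic multiplicity of λ = 6 is 2. From dim ker(B − (6)·I) = 1, there are exactly 1 Jordan blocks for λ = 6.
Step 2 — from the minimal polynomial, the factor (x − 6)^2 tells us the largest block for λ = 6 has size 2.
Step 3 — with total size 2, 1 blocks, and largest block 2, the block sizes (in nonincreasing order) are [2].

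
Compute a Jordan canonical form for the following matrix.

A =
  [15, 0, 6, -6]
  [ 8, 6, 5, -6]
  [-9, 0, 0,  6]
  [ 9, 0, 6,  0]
J_1(3) ⊕ J_2(6) ⊕ J_1(6)

The characteristic polynomial is
  det(x·I − A) = x^4 - 21*x^3 + 162*x^2 - 540*x + 648 = (x - 6)^3*(x - 3)

Eigenvalues and multiplicities (the geometric multiplicity of λ is n − rank(A − λI), which equals the number of Jordan blocks for λ):
  λ = 3: algebraic multiplicity = 1, geometric multiplicity = 1
  λ = 6: algebraic multiplicity = 3, geometric multiplicity = 2

Determining the block sizes for each eigenvalue:
  λ = 3: one block (gm = 1), so the single block has size am = 1 → block sizes [1]
  λ = 6: 2 blocks summing to 3 forces exactly one block of size 2 and the rest size 1 → block sizes [2, 1]

Assembling the blocks gives a Jordan form
J =
  [3, 0, 0, 0]
  [0, 6, 1, 0]
  [0, 0, 6, 0]
  [0, 0, 0, 6]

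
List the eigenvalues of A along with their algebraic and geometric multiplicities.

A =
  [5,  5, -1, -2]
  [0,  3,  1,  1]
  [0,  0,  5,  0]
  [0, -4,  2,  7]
λ = 5: alg = 4, geom = 2

Step 1 — factor the characteristic polynomial to read off the algebraic multiplicities:
  χ_A(x) = (x - 5)^4

Step 2 — compute geometric multiplicities via the rank-nullity identity g(λ) = n − rank(A − λI):
  rank(A − (5)·I) = 2, so dim ker(A − (5)·I) = n − 2 = 2

Summary:
  λ = 5: algebraic multiplicity = 4, geometric multiplicity = 2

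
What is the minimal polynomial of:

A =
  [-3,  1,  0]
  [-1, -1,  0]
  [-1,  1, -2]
x^2 + 4*x + 4

The characteristic polynomial is χ_A(x) = (x + 2)^3, so the eigenvalues are known. The minimal polynomial is
  m_A(x) = Π_λ (x − λ)^{k_λ}
where k_λ is the size of the *largest* Jordan block for λ (equivalently, the smallest k with (A − λI)^k v = 0 for every generalised eigenvector v of λ).

  λ = -2: largest Jordan block has size 2, contributing (x + 2)^2

So m_A(x) = (x + 2)^2 = x^2 + 4*x + 4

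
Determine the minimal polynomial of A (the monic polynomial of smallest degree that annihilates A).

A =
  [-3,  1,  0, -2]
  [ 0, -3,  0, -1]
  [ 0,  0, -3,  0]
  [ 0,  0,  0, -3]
x^3 + 9*x^2 + 27*x + 27

The characteristic polynomial is χ_A(x) = (x + 3)^4, so the eigenvalues are known. The minimal polynomial is
  m_A(x) = Π_λ (x − λ)^{k_λ}
where k_λ is the size of the *largest* Jordan block for λ (equivalently, the smallest k with (A − λI)^k v = 0 for every generalised eigenvector v of λ).

  λ = -3: largest Jordan block has size 3, contributing (x + 3)^3

So m_A(x) = (x + 3)^3 = x^3 + 9*x^2 + 27*x + 27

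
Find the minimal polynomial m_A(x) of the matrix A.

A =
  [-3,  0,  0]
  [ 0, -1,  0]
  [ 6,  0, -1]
x^2 + 4*x + 3

The characteristic polynomial is χ_A(x) = (x + 1)^2*(x + 3), so the eigenvalues are known. The minimal polynomial is
  m_A(x) = Π_λ (x − λ)^{k_λ}
where k_λ is the size of the *largest* Jordan block for λ (equivalently, the smallest k with (A − λI)^k v = 0 for every generalised eigenvector v of λ).

  λ = -3: largest Jordan block has size 1, contributing (x + 3)
  λ = -1: largest Jordan block has size 1, contributing (x + 1)

So m_A(x) = (x + 1)*(x + 3) = x^2 + 4*x + 3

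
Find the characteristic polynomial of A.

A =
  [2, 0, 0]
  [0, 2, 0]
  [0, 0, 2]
x^3 - 6*x^2 + 12*x - 8

Expanding det(x·I − A) (e.g. by cofactor expansion or by noting that A is similar to its Jordan form J, which has the same characteristic polynomial as A) gives
  χ_A(x) = x^3 - 6*x^2 + 12*x - 8
which factors as (x - 2)^3. The eigenvalues (with algebraic multiplicities) are λ = 2 with multiplicity 3.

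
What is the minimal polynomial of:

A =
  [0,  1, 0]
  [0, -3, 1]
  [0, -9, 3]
x^3

The characteristic polynomial is χ_A(x) = x^3, so the eigenvalues are known. The minimal polynomial is
  m_A(x) = Π_λ (x − λ)^{k_λ}
where k_λ is the size of the *largest* Jordan block for λ (equivalently, the smallest k with (A − λI)^k v = 0 for every generalised eigenvector v of λ).

  λ = 0: largest Jordan block has size 3, contributing (x − 0)^3

So m_A(x) = x^3 = x^3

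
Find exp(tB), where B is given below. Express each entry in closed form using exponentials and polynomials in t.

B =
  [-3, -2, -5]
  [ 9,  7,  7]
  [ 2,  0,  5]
e^{tB} =
  [4*t^2*exp(3*t) - 6*t*exp(3*t) + exp(3*t), 2*t^2*exp(3*t) - 2*t*exp(3*t), 3*t^2*exp(3*t) - 5*t*exp(3*t)]
  [-2*t^2*exp(3*t) + 9*t*exp(3*t), -t^2*exp(3*t) + 4*t*exp(3*t) + exp(3*t), -3*t^2*exp(3*t)/2 + 7*t*exp(3*t)]
  [-4*t^2*exp(3*t) + 2*t*exp(3*t), -2*t^2*exp(3*t), -3*t^2*exp(3*t) + 2*t*exp(3*t) + exp(3*t)]

Strategy: write B = P · J · P⁻¹ where J is a Jordan canonical form, so e^{tB} = P · e^{tJ} · P⁻¹, and e^{tJ} can be computed block-by-block.

B has Jordan form
J =
  [3, 1, 0]
  [0, 3, 1]
  [0, 0, 3]
(up to reordering of blocks).

Per-block formulas:
  For a 3×3 Jordan block J_3(3): exp(t · J_3(3)) = e^(3t)·(I + t·N + (t^2/2)·N^2), where N is the 3×3 nilpotent shift.

After assembling e^{tJ} and conjugating by P, we get:

e^{tB} =
  [4*t^2*exp(3*t) - 6*t*exp(3*t) + exp(3*t), 2*t^2*exp(3*t) - 2*t*exp(3*t), 3*t^2*exp(3*t) - 5*t*exp(3*t)]
  [-2*t^2*exp(3*t) + 9*t*exp(3*t), -t^2*exp(3*t) + 4*t*exp(3*t) + exp(3*t), -3*t^2*exp(3*t)/2 + 7*t*exp(3*t)]
  [-4*t^2*exp(3*t) + 2*t*exp(3*t), -2*t^2*exp(3*t), -3*t^2*exp(3*t) + 2*t*exp(3*t) + exp(3*t)]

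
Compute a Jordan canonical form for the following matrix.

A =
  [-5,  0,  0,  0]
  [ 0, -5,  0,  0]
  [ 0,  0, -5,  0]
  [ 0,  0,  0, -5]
J_1(-5) ⊕ J_1(-5) ⊕ J_1(-5) ⊕ J_1(-5)

The characteristic polynomial is
  det(x·I − A) = x^4 + 20*x^3 + 150*x^2 + 500*x + 625 = (x + 5)^4

Eigenvalues and multiplicities (the geometric multiplicity of λ is n − rank(A − λI), which equals the number of Jordan blocks for λ):
  λ = -5: algebraic multiplicity = 4, geometric multiplicity = 4

Determining the block sizes for each eigenvalue:
  λ = -5: gm = am = 4, so every block has size 1 → block sizes [1, 1, 1, 1]

Assembling the blocks gives a Jordan form
J =
  [-5,  0,  0,  0]
  [ 0, -5,  0,  0]
  [ 0,  0, -5,  0]
  [ 0,  0,  0, -5]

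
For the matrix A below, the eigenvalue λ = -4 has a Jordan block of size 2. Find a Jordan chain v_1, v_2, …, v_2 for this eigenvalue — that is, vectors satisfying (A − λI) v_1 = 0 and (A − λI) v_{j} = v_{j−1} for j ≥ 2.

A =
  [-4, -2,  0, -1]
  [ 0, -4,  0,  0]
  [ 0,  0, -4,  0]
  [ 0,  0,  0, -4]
A Jordan chain for λ = -4 of length 2:
v_1 = (-2, 0, 0, 0)ᵀ
v_2 = (0, 1, 0, 0)ᵀ

Let N = A − (-4)·I. We want v_2 with N^2 v_2 = 0 but N^1 v_2 ≠ 0; then v_{j-1} := N · v_j for j = 2, …, 2.

Pick v_2 = (0, 1, 0, 0)ᵀ.
Then v_1 = N · v_2 = (-2, 0, 0, 0)ᵀ.

Sanity check: (A − (-4)·I) v_1 = (0, 0, 0, 0)ᵀ = 0. ✓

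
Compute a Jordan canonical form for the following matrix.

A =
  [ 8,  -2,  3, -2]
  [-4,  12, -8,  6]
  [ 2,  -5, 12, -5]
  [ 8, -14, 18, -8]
J_3(6) ⊕ J_1(6)

The characteristic polynomial is
  det(x·I − A) = x^4 - 24*x^3 + 216*x^2 - 864*x + 1296 = (x - 6)^4

Eigenvalues and multiplicities (the geometric multiplicity of λ is n − rank(A − λI), which equals the number of Jordan blocks for λ):
  λ = 6: algebraic multiplicity = 4, geometric multiplicity = 2

Determining the block sizes for each eigenvalue:
  λ = 6: with am = 4 and gm = 2, the partition is not yet determined (e.g. several partitions of 4 into 2 parts exist). Let N = A − (6)·I. Computing rank(N^1) = 2, rank(N^2) = 1, rank(N^3) = 0; the number of blocks of size ≥ j is rank(N^{j−1}) − rank(N^j), giving [2, 1, 1]. So we have 1 block(s) of size 3, 1 block(s) of size 1 → block sizes [3, 1]

Assembling the blocks gives a Jordan form
J =
  [6, 1, 0, 0]
  [0, 6, 1, 0]
  [0, 0, 6, 0]
  [0, 0, 0, 6]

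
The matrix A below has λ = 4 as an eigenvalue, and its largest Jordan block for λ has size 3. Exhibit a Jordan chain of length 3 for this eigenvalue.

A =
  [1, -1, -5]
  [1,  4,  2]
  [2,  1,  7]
A Jordan chain for λ = 4 of length 3:
v_1 = (-2, 1, 1)ᵀ
v_2 = (-3, 1, 2)ᵀ
v_3 = (1, 0, 0)ᵀ

Let N = A − (4)·I. We want v_3 with N^3 v_3 = 0 but N^2 v_3 ≠ 0; then v_{j-1} := N · v_j for j = 3, …, 2.

Pick v_3 = (1, 0, 0)ᵀ.
Then v_2 = N · v_3 = (-3, 1, 2)ᵀ.
Then v_1 = N · v_2 = (-2, 1, 1)ᵀ.

Sanity check: (A − (4)·I) v_1 = (0, 0, 0)ᵀ = 0. ✓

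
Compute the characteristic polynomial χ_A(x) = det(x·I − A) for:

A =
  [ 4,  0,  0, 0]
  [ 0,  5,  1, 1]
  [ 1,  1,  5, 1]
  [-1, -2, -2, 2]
x^4 - 16*x^3 + 96*x^2 - 256*x + 256

Expanding det(x·I − A) (e.g. by cofactor expansion or by noting that A is similar to its Jordan form J, which has the same characteristic polynomial as A) gives
  χ_A(x) = x^4 - 16*x^3 + 96*x^2 - 256*x + 256
which factors as (x - 4)^4. The eigenvalues (with algebraic multiplicities) are λ = 4 with multiplicity 4.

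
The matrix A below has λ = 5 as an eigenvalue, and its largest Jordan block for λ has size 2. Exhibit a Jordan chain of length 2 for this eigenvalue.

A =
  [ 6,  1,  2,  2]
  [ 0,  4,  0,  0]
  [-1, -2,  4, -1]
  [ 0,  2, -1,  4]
A Jordan chain for λ = 5 of length 2:
v_1 = (0, 0, -1, 1)ᵀ
v_2 = (2, 0, -1, 0)ᵀ

Let N = A − (5)·I. We want v_2 with N^2 v_2 = 0 but N^1 v_2 ≠ 0; then v_{j-1} := N · v_j for j = 2, …, 2.

Pick v_2 = (2, 0, -1, 0)ᵀ.
Then v_1 = N · v_2 = (0, 0, -1, 1)ᵀ.

Sanity check: (A − (5)·I) v_1 = (0, 0, 0, 0)ᵀ = 0. ✓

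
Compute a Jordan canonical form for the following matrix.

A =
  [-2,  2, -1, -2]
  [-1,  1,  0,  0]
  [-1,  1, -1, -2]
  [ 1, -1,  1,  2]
J_3(0) ⊕ J_1(0)

The characteristic polynomial is
  det(x·I − A) = x^4

Eigenvalues and multiplicities (the geometric multiplicity of λ is n − rank(A − λI), which equals the number of Jordan blocks for λ):
  λ = 0: algebraic multiplicity = 4, geometric multiplicity = 2

Determining the block sizes for each eigenvalue:
  λ = 0: with am = 4 and gm = 2, the partition is not yet determined (e.g. several partitions of 4 into 2 parts exist). Let N = A − (0)·I. Computing rank(N^1) = 2, rank(N^2) = 1, rank(N^3) = 0; the number of blocks of size ≥ j is rank(N^{j−1}) − rank(N^j), giving [2, 1, 1]. So we have 1 block(s) of size 3, 1 block(s) of size 1 → block sizes [3, 1]

Assembling the blocks gives a Jordan form
J =
  [0, 1, 0, 0]
  [0, 0, 1, 0]
  [0, 0, 0, 0]
  [0, 0, 0, 0]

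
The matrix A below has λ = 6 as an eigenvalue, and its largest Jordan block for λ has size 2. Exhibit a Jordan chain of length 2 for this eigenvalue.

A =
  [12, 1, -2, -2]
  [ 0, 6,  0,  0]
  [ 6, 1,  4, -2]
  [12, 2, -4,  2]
A Jordan chain for λ = 6 of length 2:
v_1 = (6, 0, 6, 12)ᵀ
v_2 = (1, 0, 0, 0)ᵀ

Let N = A − (6)·I. We want v_2 with N^2 v_2 = 0 but N^1 v_2 ≠ 0; then v_{j-1} := N · v_j for j = 2, …, 2.

Pick v_2 = (1, 0, 0, 0)ᵀ.
Then v_1 = N · v_2 = (6, 0, 6, 12)ᵀ.

Sanity check: (A − (6)·I) v_1 = (0, 0, 0, 0)ᵀ = 0. ✓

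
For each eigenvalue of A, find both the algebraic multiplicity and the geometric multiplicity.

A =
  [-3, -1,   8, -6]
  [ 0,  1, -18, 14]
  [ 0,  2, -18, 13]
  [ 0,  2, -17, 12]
λ = -3: alg = 2, geom = 1; λ = -1: alg = 2, geom = 1

Step 1 — factor the characteristic polynomial to read off the algebraic multiplicities:
  χ_A(x) = (x + 1)^2*(x + 3)^2

Step 2 — compute geometric multiplicities via the rank-nullity identity g(λ) = n − rank(A − λI):
  rank(A − (-3)·I) = 3, so dim ker(A − (-3)·I) = n − 3 = 1
  rank(A − (-1)·I) = 3, so dim ker(A − (-1)·I) = n − 3 = 1

Summary:
  λ = -3: algebraic multiplicity = 2, geometric multiplicity = 1
  λ = -1: algebraic multiplicity = 2, geometric multiplicity = 1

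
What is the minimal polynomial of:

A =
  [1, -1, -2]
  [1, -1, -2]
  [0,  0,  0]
x^2

The characteristic polynomial is χ_A(x) = x^3, so the eigenvalues are known. The minimal polynomial is
  m_A(x) = Π_λ (x − λ)^{k_λ}
where k_λ is the size of the *largest* Jordan block for λ (equivalently, the smallest k with (A − λI)^k v = 0 for every generalised eigenvector v of λ).

  λ = 0: largest Jordan block has size 2, contributing (x − 0)^2

So m_A(x) = x^2 = x^2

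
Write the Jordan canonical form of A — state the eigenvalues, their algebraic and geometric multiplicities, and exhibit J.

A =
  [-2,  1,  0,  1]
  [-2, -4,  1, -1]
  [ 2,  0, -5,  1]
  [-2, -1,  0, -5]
J_3(-4) ⊕ J_1(-4)

The characteristic polynomial is
  det(x·I − A) = x^4 + 16*x^3 + 96*x^2 + 256*x + 256 = (x + 4)^4

Eigenvalues and multiplicities (the geometric multiplicity of λ is n − rank(A − λI), which equals the number of Jordan blocks for λ):
  λ = -4: algebraic multiplicity = 4, geometric multiplicity = 2

Determining the block sizes for each eigenvalue:
  λ = -4: with am = 4 and gm = 2, the partition is not yet determined (e.g. several partitions of 4 into 2 parts exist). Let N = A − (-4)·I. Computing rank(N^1) = 2, rank(N^2) = 1, rank(N^3) = 0; the number of blocks of size ≥ j is rank(N^{j−1}) − rank(N^j), giving [2, 1, 1]. So we have 1 block(s) of size 3, 1 block(s) of size 1 → block sizes [3, 1]

Assembling the blocks gives a Jordan form
J =
  [-4,  1,  0,  0]
  [ 0, -4,  1,  0]
  [ 0,  0, -4,  0]
  [ 0,  0,  0, -4]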